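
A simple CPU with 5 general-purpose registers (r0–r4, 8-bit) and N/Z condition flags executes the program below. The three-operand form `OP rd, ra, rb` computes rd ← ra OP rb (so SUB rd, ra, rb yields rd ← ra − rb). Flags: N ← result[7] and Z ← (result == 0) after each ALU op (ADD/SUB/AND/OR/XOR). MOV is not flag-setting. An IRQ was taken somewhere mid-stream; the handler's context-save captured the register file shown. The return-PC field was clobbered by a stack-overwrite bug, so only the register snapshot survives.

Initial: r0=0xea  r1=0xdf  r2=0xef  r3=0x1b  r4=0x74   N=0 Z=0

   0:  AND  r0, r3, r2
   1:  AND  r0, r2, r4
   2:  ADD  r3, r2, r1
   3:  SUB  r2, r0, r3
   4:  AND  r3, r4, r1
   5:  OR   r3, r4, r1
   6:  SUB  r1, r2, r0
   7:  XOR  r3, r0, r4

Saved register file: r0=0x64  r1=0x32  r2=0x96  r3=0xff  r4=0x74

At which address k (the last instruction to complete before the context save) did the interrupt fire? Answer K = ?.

after  0: r0=0x0b r1=0xdf r2=0xef r3=0x1b r4=0x74  N=0 Z=0
after  1: r0=0x64 r1=0xdf r2=0xef r3=0x1b r4=0x74  N=0 Z=0
after  2: r0=0x64 r1=0xdf r2=0xef r3=0xce r4=0x74  N=1 Z=0
after  3: r0=0x64 r1=0xdf r2=0x96 r3=0xce r4=0x74  N=1 Z=0
after  4: r0=0x64 r1=0xdf r2=0x96 r3=0x54 r4=0x74  N=0 Z=0
after  5: r0=0x64 r1=0xdf r2=0x96 r3=0xff r4=0x74  N=1 Z=0
after  6: r0=0x64 r1=0x32 r2=0x96 r3=0xff r4=0x74  N=0 Z=0
-- IRQ taken; context saved, return-PC = 7 --

K = 6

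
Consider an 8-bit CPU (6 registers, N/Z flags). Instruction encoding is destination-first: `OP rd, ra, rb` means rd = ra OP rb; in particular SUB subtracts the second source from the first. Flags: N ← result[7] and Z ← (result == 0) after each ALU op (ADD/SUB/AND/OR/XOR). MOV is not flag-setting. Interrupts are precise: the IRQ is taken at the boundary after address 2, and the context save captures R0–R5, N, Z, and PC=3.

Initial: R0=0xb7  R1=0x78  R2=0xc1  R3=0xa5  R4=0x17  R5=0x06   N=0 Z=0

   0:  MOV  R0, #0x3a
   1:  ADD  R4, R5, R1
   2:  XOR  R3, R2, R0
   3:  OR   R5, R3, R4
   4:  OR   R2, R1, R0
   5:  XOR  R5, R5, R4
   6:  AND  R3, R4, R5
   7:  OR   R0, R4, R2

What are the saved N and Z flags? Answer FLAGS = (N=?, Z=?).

after  0: R0=0x3a R1=0x78 R2=0xc1 R3=0xa5 R4=0x17 R5=0x06  N=0 Z=0
after  1: R0=0x3a R1=0x78 R2=0xc1 R3=0xa5 R4=0x7e R5=0x06  N=0 Z=0
after  2: R0=0x3a R1=0x78 R2=0xc1 R3=0xfb R4=0x7e R5=0x06  N=1 Z=0
-- IRQ taken; context saved, return-PC = 3 --

FLAGS = (N=1, Z=0)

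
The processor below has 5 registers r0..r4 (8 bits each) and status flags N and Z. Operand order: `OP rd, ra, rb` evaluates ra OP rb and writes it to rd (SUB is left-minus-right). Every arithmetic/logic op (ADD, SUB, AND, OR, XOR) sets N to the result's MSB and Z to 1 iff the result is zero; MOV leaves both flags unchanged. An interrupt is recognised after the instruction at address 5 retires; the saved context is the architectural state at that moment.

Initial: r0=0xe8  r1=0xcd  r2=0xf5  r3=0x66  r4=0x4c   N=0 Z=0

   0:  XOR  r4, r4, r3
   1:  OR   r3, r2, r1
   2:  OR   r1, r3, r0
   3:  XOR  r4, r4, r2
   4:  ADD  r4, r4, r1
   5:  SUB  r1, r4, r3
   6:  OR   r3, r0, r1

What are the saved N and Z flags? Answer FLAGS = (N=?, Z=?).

FLAGS = (N=1, Z=0)

after  0: r0=0xe8 r1=0xcd r2=0xf5 r3=0x66 r4=0x2a  N=0 Z=0
after  1: r0=0xe8 r1=0xcd r2=0xf5 r3=0xfd r4=0x2a  N=1 Z=0
after  2: r0=0xe8 r1=0xfd r2=0xf5 r3=0xfd r4=0x2a  N=1 Z=0
after  3: r0=0xe8 r1=0xfd r2=0xf5 r3=0xfd r4=0xdf  N=1 Z=0
after  4: r0=0xe8 r1=0xfd r2=0xf5 r3=0xfd r4=0xdc  N=1 Z=0
after  5: r0=0xe8 r1=0xdf r2=0xf5 r3=0xfd r4=0xdc  N=1 Z=0
-- IRQ taken; context saved, return-PC = 6 --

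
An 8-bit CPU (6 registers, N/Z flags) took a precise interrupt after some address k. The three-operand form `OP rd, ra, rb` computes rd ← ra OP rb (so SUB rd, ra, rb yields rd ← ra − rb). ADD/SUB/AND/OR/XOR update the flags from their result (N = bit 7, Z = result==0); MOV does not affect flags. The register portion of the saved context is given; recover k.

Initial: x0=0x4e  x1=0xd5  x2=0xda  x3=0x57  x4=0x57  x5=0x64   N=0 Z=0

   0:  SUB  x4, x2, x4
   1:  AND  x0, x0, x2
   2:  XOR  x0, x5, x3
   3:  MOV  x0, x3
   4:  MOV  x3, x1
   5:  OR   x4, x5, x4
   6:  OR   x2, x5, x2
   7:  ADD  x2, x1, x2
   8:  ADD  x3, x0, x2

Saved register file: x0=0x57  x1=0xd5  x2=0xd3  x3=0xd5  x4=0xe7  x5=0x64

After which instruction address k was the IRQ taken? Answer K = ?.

K = 7

after  0: x0=0x4e x1=0xd5 x2=0xda x3=0x57 x4=0x83 x5=0x64  N=1 Z=0
after  1: x0=0x4a x1=0xd5 x2=0xda x3=0x57 x4=0x83 x5=0x64  N=0 Z=0
after  2: x0=0x33 x1=0xd5 x2=0xda x3=0x57 x4=0x83 x5=0x64  N=0 Z=0
after  3: x0=0x57 x1=0xd5 x2=0xda x3=0x57 x4=0x83 x5=0x64  N=0 Z=0
after  4: x0=0x57 x1=0xd5 x2=0xda x3=0xd5 x4=0x83 x5=0x64  N=0 Z=0
after  5: x0=0x57 x1=0xd5 x2=0xda x3=0xd5 x4=0xe7 x5=0x64  N=1 Z=0
after  6: x0=0x57 x1=0xd5 x2=0xfe x3=0xd5 x4=0xe7 x5=0x64  N=1 Z=0
after  7: x0=0x57 x1=0xd5 x2=0xd3 x3=0xd5 x4=0xe7 x5=0x64  N=1 Z=0
-- IRQ taken; context saved, return-PC = 8 --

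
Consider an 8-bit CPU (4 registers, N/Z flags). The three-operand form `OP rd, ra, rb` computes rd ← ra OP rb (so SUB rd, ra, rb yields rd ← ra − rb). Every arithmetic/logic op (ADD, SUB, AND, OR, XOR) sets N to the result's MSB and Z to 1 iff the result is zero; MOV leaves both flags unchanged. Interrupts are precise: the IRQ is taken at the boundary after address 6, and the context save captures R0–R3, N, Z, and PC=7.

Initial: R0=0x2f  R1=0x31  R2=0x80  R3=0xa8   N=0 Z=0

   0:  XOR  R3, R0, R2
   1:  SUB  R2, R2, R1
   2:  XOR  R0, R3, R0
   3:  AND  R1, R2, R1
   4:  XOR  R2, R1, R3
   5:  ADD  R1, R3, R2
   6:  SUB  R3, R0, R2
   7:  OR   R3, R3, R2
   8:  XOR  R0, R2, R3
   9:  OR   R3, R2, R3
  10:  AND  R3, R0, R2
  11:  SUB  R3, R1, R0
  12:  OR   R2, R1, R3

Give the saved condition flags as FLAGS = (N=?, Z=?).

after  0: R0=0x2f R1=0x31 R2=0x80 R3=0xaf  N=1 Z=0
after  1: R0=0x2f R1=0x31 R2=0x4f R3=0xaf  N=0 Z=0
after  2: R0=0x80 R1=0x31 R2=0x4f R3=0xaf  N=1 Z=0
after  3: R0=0x80 R1=0x01 R2=0x4f R3=0xaf  N=0 Z=0
after  4: R0=0x80 R1=0x01 R2=0xae R3=0xaf  N=1 Z=0
after  5: R0=0x80 R1=0x5d R2=0xae R3=0xaf  N=0 Z=0
after  6: R0=0x80 R1=0x5d R2=0xae R3=0xd2  N=1 Z=0
-- IRQ taken; context saved, return-PC = 7 --

FLAGS = (N=1, Z=0)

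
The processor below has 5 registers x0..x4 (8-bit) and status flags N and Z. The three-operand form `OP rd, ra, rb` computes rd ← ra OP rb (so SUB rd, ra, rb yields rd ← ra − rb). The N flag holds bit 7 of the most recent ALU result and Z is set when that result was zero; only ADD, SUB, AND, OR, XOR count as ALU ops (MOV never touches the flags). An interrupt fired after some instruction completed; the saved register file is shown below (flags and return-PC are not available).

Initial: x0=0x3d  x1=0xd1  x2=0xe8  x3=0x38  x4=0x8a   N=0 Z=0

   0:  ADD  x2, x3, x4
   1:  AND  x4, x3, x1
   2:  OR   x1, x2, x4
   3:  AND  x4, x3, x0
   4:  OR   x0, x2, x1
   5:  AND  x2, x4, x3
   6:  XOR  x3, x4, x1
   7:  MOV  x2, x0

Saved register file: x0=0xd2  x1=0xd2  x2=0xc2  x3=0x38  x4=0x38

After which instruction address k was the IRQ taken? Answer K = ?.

K = 4

after  0: x0=0x3d x1=0xd1 x2=0xc2 x3=0x38 x4=0x8a  N=1 Z=0
after  1: x0=0x3d x1=0xd1 x2=0xc2 x3=0x38 x4=0x10  N=0 Z=0
after  2: x0=0x3d x1=0xd2 x2=0xc2 x3=0x38 x4=0x10  N=1 Z=0
after  3: x0=0x3d x1=0xd2 x2=0xc2 x3=0x38 x4=0x38  N=0 Z=0
after  4: x0=0xd2 x1=0xd2 x2=0xc2 x3=0x38 x4=0x38  N=1 Z=0
-- IRQ taken; context saved, return-PC = 5 --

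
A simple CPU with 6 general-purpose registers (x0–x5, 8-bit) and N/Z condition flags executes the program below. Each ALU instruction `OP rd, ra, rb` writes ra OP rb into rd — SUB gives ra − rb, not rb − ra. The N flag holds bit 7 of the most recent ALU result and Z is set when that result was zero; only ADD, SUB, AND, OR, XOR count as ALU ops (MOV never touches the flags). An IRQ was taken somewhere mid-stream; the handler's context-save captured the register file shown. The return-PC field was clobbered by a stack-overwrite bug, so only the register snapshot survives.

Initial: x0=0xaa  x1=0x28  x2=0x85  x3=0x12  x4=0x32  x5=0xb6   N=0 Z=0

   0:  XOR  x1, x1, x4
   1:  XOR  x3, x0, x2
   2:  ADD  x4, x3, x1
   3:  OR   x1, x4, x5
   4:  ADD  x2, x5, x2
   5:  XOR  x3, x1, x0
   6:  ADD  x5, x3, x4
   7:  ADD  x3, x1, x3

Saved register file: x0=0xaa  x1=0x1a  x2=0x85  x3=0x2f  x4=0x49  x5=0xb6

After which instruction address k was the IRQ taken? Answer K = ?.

K = 2

after  0: x0=0xaa x1=0x1a x2=0x85 x3=0x12 x4=0x32 x5=0xb6  N=0 Z=0
after  1: x0=0xaa x1=0x1a x2=0x85 x3=0x2f x4=0x32 x5=0xb6  N=0 Z=0
after  2: x0=0xaa x1=0x1a x2=0x85 x3=0x2f x4=0x49 x5=0xb6  N=0 Z=0
-- IRQ taken; context saved, return-PC = 3 --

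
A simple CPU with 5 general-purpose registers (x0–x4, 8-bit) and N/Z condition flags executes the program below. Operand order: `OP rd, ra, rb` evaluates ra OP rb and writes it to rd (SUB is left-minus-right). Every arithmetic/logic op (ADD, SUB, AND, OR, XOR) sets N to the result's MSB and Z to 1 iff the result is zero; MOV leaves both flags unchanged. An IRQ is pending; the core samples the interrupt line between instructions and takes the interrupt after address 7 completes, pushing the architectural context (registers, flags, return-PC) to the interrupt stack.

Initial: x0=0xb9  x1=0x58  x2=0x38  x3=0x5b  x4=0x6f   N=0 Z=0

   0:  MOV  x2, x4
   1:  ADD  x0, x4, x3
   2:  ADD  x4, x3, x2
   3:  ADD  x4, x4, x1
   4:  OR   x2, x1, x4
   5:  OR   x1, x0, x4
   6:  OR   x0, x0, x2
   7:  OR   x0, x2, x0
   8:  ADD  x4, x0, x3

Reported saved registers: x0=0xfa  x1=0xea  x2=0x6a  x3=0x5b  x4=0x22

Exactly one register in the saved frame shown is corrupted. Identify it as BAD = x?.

BAD = x2

after  0: x0=0xb9 x1=0x58 x2=0x6f x3=0x5b x4=0x6f  N=0 Z=0
after  1: x0=0xca x1=0x58 x2=0x6f x3=0x5b x4=0x6f  N=1 Z=0
after  2: x0=0xca x1=0x58 x2=0x6f x3=0x5b x4=0xca  N=1 Z=0
after  3: x0=0xca x1=0x58 x2=0x6f x3=0x5b x4=0x22  N=0 Z=0
after  4: x0=0xca x1=0x58 x2=0x7a x3=0x5b x4=0x22  N=0 Z=0
after  5: x0=0xca x1=0xea x2=0x7a x3=0x5b x4=0x22  N=1 Z=0
after  6: x0=0xfa x1=0xea x2=0x7a x3=0x5b x4=0x22  N=1 Z=0
after  7: x0=0xfa x1=0xea x2=0x7a x3=0x5b x4=0x22  N=1 Z=0
-- IRQ taken; context saved, return-PC = 8 --
mismatch: x2: reported 0x6a vs actual 0x7a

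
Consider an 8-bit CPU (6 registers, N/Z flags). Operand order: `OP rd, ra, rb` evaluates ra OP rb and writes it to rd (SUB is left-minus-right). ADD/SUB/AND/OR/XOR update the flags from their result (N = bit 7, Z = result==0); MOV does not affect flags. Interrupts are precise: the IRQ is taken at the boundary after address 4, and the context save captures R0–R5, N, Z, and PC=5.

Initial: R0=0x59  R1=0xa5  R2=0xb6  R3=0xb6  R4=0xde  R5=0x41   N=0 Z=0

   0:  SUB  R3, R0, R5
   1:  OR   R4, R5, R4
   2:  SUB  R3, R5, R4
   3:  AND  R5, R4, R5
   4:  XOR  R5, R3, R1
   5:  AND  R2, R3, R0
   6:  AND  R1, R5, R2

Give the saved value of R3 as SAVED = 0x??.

SAVED = 0x62

after  0: R0=0x59 R1=0xa5 R2=0xb6 R3=0x18 R4=0xde R5=0x41  N=0 Z=0
after  1: R0=0x59 R1=0xa5 R2=0xb6 R3=0x18 R4=0xdf R5=0x41  N=1 Z=0
after  2: R0=0x59 R1=0xa5 R2=0xb6 R3=0x62 R4=0xdf R5=0x41  N=0 Z=0
after  3: R0=0x59 R1=0xa5 R2=0xb6 R3=0x62 R4=0xdf R5=0x41  N=0 Z=0
after  4: R0=0x59 R1=0xa5 R2=0xb6 R3=0x62 R4=0xdf R5=0xc7  N=1 Z=0
-- IRQ taken; context saved, return-PC = 5 --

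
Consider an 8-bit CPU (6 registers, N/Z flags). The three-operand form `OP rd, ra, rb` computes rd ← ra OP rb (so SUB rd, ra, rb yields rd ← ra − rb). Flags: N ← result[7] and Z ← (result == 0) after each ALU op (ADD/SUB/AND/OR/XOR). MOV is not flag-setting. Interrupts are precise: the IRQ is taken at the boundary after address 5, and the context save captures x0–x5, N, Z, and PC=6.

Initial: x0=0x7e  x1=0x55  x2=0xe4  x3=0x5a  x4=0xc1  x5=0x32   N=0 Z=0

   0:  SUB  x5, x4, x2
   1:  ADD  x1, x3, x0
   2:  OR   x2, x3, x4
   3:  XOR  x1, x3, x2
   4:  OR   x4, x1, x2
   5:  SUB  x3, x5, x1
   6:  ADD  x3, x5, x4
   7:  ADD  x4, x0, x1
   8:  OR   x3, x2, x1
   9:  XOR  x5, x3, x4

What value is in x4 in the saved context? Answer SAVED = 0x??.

SAVED = 0xdb

after  0: x0=0x7e x1=0x55 x2=0xe4 x3=0x5a x4=0xc1 x5=0xdd  N=1 Z=0
after  1: x0=0x7e x1=0xd8 x2=0xe4 x3=0x5a x4=0xc1 x5=0xdd  N=1 Z=0
after  2: x0=0x7e x1=0xd8 x2=0xdb x3=0x5a x4=0xc1 x5=0xdd  N=1 Z=0
after  3: x0=0x7e x1=0x81 x2=0xdb x3=0x5a x4=0xc1 x5=0xdd  N=1 Z=0
after  4: x0=0x7e x1=0x81 x2=0xdb x3=0x5a x4=0xdb x5=0xdd  N=1 Z=0
after  5: x0=0x7e x1=0x81 x2=0xdb x3=0x5c x4=0xdb x5=0xdd  N=0 Z=0
-- IRQ taken; context saved, return-PC = 6 --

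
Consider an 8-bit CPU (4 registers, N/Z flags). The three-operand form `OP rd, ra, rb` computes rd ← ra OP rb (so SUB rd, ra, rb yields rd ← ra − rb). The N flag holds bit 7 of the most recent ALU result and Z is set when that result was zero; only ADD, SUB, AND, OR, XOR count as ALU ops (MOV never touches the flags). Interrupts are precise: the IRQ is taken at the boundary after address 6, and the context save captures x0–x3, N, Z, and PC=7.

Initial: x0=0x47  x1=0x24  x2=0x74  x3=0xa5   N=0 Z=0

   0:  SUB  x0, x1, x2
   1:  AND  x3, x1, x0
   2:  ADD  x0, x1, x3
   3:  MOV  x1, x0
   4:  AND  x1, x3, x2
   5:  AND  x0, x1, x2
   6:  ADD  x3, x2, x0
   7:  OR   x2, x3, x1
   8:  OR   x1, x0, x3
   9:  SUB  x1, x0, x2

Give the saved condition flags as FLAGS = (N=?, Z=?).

FLAGS = (N=1, Z=0)

after  0: x0=0xb0 x1=0x24 x2=0x74 x3=0xa5  N=1 Z=0
after  1: x0=0xb0 x1=0x24 x2=0x74 x3=0x20  N=0 Z=0
after  2: x0=0x44 x1=0x24 x2=0x74 x3=0x20  N=0 Z=0
after  3: x0=0x44 x1=0x44 x2=0x74 x3=0x20  N=0 Z=0
after  4: x0=0x44 x1=0x20 x2=0x74 x3=0x20  N=0 Z=0
after  5: x0=0x20 x1=0x20 x2=0x74 x3=0x20  N=0 Z=0
after  6: x0=0x20 x1=0x20 x2=0x74 x3=0x94  N=1 Z=0
-- IRQ taken; context saved, return-PC = 7 --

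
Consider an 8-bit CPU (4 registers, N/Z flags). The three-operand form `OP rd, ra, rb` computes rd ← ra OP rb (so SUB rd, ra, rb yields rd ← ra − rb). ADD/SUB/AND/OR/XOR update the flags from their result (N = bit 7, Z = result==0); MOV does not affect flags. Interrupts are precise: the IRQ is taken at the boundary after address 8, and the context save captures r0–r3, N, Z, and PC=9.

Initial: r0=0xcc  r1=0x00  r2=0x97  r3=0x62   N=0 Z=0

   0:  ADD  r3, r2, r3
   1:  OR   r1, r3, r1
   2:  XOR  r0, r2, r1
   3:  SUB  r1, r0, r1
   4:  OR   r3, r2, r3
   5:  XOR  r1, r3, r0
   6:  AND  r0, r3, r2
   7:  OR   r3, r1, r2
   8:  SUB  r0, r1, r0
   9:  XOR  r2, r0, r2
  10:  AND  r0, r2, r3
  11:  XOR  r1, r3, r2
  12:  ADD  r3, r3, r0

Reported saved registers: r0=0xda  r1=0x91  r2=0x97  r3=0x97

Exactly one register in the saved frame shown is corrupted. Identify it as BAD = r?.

BAD = r0

after  0: r0=0xcc r1=0x00 r2=0x97 r3=0xf9  N=1 Z=0
after  1: r0=0xcc r1=0xf9 r2=0x97 r3=0xf9  N=1 Z=0
after  2: r0=0x6e r1=0xf9 r2=0x97 r3=0xf9  N=0 Z=0
after  3: r0=0x6e r1=0x75 r2=0x97 r3=0xf9  N=0 Z=0
after  4: r0=0x6e r1=0x75 r2=0x97 r3=0xff  N=1 Z=0
after  5: r0=0x6e r1=0x91 r2=0x97 r3=0xff  N=1 Z=0
after  6: r0=0x97 r1=0x91 r2=0x97 r3=0xff  N=1 Z=0
after  7: r0=0x97 r1=0x91 r2=0x97 r3=0x97  N=1 Z=0
after  8: r0=0xfa r1=0x91 r2=0x97 r3=0x97  N=1 Z=0
-- IRQ taken; context saved, return-PC = 9 --
mismatch: r0: reported 0xda vs actual 0xfa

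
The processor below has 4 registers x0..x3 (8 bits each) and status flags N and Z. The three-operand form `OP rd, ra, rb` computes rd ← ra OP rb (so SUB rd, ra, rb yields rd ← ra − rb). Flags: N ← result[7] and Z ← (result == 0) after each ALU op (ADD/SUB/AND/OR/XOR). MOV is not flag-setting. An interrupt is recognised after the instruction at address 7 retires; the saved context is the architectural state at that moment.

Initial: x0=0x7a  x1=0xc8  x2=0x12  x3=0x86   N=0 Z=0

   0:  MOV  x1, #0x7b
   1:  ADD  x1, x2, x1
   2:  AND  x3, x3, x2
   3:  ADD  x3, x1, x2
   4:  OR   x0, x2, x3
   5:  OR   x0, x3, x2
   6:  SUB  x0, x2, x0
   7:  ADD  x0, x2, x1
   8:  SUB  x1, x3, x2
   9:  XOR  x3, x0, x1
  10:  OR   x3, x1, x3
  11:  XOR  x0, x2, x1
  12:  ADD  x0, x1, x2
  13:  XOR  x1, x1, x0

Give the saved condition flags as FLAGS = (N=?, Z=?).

after  0: x0=0x7a x1=0x7b x2=0x12 x3=0x86  N=0 Z=0
after  1: x0=0x7a x1=0x8d x2=0x12 x3=0x86  N=1 Z=0
after  2: x0=0x7a x1=0x8d x2=0x12 x3=0x02  N=0 Z=0
after  3: x0=0x7a x1=0x8d x2=0x12 x3=0x9f  N=1 Z=0
after  4: x0=0x9f x1=0x8d x2=0x12 x3=0x9f  N=1 Z=0
after  5: x0=0x9f x1=0x8d x2=0x12 x3=0x9f  N=1 Z=0
after  6: x0=0x73 x1=0x8d x2=0x12 x3=0x9f  N=0 Z=0
after  7: x0=0x9f x1=0x8d x2=0x12 x3=0x9f  N=1 Z=0
-- IRQ taken; context saved, return-PC = 8 --

FLAGS = (N=1, Z=0)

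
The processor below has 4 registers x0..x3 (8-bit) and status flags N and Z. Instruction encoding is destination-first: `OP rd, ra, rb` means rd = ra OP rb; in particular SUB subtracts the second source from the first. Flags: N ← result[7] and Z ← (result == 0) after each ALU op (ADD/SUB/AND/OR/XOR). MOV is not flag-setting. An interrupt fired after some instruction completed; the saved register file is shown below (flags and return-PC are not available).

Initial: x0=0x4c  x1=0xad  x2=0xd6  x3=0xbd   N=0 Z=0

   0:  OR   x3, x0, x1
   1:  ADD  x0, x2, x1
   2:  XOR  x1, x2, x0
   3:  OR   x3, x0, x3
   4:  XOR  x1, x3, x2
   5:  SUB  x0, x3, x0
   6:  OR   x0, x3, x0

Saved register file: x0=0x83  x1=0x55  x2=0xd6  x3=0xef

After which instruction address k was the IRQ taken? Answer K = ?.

K = 3

after  0: x0=0x4c x1=0xad x2=0xd6 x3=0xed  N=1 Z=0
after  1: x0=0x83 x1=0xad x2=0xd6 x3=0xed  N=1 Z=0
after  2: x0=0x83 x1=0x55 x2=0xd6 x3=0xed  N=0 Z=0
after  3: x0=0x83 x1=0x55 x2=0xd6 x3=0xef  N=1 Z=0
-- IRQ taken; context saved, return-PC = 4 --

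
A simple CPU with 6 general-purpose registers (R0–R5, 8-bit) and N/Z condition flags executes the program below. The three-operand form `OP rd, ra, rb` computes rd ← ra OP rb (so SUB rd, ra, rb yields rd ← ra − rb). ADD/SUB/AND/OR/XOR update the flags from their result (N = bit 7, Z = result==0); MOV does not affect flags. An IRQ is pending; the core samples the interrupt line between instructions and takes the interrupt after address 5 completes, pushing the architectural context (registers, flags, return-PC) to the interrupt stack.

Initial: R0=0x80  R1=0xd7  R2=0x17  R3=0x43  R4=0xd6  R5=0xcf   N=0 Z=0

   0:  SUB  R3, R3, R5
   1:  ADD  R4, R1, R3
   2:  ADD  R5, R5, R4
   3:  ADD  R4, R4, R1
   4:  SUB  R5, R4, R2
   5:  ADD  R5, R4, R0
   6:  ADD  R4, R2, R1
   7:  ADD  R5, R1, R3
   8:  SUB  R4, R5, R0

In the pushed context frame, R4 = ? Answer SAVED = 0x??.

SAVED = 0x22

after  0: R0=0x80 R1=0xd7 R2=0x17 R3=0x74 R4=0xd6 R5=0xcf  N=0 Z=0
after  1: R0=0x80 R1=0xd7 R2=0x17 R3=0x74 R4=0x4b R5=0xcf  N=0 Z=0
after  2: R0=0x80 R1=0xd7 R2=0x17 R3=0x74 R4=0x4b R5=0x1a  N=0 Z=0
after  3: R0=0x80 R1=0xd7 R2=0x17 R3=0x74 R4=0x22 R5=0x1a  N=0 Z=0
after  4: R0=0x80 R1=0xd7 R2=0x17 R3=0x74 R4=0x22 R5=0x0b  N=0 Z=0
after  5: R0=0x80 R1=0xd7 R2=0x17 R3=0x74 R4=0x22 R5=0xa2  N=1 Z=0
-- IRQ taken; context saved, return-PC = 6 --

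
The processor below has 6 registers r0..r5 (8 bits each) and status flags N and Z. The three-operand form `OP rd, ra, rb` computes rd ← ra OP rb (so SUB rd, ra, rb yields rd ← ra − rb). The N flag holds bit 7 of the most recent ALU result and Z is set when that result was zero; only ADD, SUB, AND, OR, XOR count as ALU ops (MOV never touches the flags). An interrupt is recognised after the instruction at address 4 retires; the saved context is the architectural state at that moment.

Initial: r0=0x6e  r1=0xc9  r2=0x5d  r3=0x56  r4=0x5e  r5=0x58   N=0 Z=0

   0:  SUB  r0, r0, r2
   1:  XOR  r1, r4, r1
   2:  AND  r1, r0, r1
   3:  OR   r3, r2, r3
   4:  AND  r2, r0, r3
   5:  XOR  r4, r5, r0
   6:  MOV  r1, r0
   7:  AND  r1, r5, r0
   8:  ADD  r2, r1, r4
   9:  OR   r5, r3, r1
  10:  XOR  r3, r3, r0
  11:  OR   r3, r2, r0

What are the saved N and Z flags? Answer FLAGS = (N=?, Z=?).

FLAGS = (N=0, Z=0)

after  0: r0=0x11 r1=0xc9 r2=0x5d r3=0x56 r4=0x5e r5=0x58  N=0 Z=0
after  1: r0=0x11 r1=0x97 r2=0x5d r3=0x56 r4=0x5e r5=0x58  N=1 Z=0
after  2: r0=0x11 r1=0x11 r2=0x5d r3=0x56 r4=0x5e r5=0x58  N=0 Z=0
after  3: r0=0x11 r1=0x11 r2=0x5d r3=0x5f r4=0x5e r5=0x58  N=0 Z=0
after  4: r0=0x11 r1=0x11 r2=0x11 r3=0x5f r4=0x5e r5=0x58  N=0 Z=0
-- IRQ taken; context saved, return-PC = 5 --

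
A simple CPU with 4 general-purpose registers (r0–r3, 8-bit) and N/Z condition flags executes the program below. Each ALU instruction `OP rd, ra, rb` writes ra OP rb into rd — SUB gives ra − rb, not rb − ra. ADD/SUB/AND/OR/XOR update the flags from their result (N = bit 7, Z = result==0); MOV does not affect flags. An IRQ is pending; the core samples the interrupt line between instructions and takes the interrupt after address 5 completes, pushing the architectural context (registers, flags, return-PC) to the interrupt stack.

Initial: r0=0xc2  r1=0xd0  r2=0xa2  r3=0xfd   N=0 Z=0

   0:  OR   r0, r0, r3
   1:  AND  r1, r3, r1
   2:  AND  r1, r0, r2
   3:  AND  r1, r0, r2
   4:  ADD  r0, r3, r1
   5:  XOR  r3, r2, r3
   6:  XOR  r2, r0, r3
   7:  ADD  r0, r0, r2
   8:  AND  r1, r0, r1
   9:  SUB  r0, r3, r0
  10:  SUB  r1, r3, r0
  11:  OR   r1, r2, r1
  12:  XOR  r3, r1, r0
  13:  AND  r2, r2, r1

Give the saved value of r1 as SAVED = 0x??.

SAVED = 0xa2

after  0: r0=0xff r1=0xd0 r2=0xa2 r3=0xfd  N=1 Z=0
after  1: r0=0xff r1=0xd0 r2=0xa2 r3=0xfd  N=1 Z=0
after  2: r0=0xff r1=0xa2 r2=0xa2 r3=0xfd  N=1 Z=0
after  3: r0=0xff r1=0xa2 r2=0xa2 r3=0xfd  N=1 Z=0
after  4: r0=0x9f r1=0xa2 r2=0xa2 r3=0xfd  N=1 Z=0
after  5: r0=0x9f r1=0xa2 r2=0xa2 r3=0x5f  N=0 Z=0
-- IRQ taken; context saved, return-PC = 6 --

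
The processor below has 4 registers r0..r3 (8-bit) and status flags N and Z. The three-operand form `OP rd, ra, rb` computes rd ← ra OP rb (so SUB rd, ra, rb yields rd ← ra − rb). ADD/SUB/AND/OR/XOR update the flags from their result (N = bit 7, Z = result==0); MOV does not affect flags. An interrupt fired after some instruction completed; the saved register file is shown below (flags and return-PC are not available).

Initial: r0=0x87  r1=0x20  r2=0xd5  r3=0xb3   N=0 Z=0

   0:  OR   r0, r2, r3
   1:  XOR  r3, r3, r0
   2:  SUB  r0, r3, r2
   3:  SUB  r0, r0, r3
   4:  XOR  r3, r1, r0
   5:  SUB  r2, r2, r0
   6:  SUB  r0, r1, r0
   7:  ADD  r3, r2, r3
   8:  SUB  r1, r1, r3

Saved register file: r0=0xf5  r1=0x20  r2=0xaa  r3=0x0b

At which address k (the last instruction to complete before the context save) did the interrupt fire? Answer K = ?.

K = 6

after  0: r0=0xf7 r1=0x20 r2=0xd5 r3=0xb3  N=1 Z=0
after  1: r0=0xf7 r1=0x20 r2=0xd5 r3=0x44  N=0 Z=0
after  2: r0=0x6f r1=0x20 r2=0xd5 r3=0x44  N=0 Z=0
after  3: r0=0x2b r1=0x20 r2=0xd5 r3=0x44  N=0 Z=0
after  4: r0=0x2b r1=0x20 r2=0xd5 r3=0x0b  N=0 Z=0
after  5: r0=0x2b r1=0x20 r2=0xaa r3=0x0b  N=1 Z=0
after  6: r0=0xf5 r1=0x20 r2=0xaa r3=0x0b  N=1 Z=0
-- IRQ taken; context saved, return-PC = 7 --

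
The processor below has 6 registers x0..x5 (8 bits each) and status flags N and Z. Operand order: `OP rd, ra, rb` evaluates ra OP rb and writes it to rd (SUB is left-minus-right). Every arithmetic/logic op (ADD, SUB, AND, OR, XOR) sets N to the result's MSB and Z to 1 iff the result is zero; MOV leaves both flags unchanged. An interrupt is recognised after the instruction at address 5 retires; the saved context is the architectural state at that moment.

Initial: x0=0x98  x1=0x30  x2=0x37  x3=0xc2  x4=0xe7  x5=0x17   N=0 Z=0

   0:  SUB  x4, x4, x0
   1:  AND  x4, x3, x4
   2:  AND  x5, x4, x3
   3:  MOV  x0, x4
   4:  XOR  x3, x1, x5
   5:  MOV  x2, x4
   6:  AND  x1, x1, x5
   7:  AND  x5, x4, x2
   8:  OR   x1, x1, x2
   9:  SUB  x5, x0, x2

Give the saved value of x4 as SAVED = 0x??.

SAVED = 0x42

after  0: x0=0x98 x1=0x30 x2=0x37 x3=0xc2 x4=0x4f x5=0x17  N=0 Z=0
after  1: x0=0x98 x1=0x30 x2=0x37 x3=0xc2 x4=0x42 x5=0x17  N=0 Z=0
after  2: x0=0x98 x1=0x30 x2=0x37 x3=0xc2 x4=0x42 x5=0x42  N=0 Z=0
after  3: x0=0x42 x1=0x30 x2=0x37 x3=0xc2 x4=0x42 x5=0x42  N=0 Z=0
after  4: x0=0x42 x1=0x30 x2=0x37 x3=0x72 x4=0x42 x5=0x42  N=0 Z=0
after  5: x0=0x42 x1=0x30 x2=0x42 x3=0x72 x4=0x42 x5=0x42  N=0 Z=0
-- IRQ taken; context saved, return-PC = 6 --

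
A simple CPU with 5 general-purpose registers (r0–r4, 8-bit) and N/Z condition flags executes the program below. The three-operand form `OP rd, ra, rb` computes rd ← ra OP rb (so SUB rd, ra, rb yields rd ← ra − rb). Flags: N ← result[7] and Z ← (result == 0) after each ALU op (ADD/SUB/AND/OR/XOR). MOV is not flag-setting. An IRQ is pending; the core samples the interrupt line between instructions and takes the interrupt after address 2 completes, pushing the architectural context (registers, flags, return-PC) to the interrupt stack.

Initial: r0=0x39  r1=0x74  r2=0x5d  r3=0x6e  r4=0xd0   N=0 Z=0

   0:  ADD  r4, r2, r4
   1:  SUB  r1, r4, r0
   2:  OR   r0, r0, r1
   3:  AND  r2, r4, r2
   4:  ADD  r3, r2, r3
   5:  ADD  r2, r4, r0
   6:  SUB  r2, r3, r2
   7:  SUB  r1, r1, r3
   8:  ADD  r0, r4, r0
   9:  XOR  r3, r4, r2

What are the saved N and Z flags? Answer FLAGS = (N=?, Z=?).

FLAGS = (N=1, Z=0)

after  0: r0=0x39 r1=0x74 r2=0x5d r3=0x6e r4=0x2d  N=0 Z=0
after  1: r0=0x39 r1=0xf4 r2=0x5d r3=0x6e r4=0x2d  N=1 Z=0
after  2: r0=0xfd r1=0xf4 r2=0x5d r3=0x6e r4=0x2d  N=1 Z=0
-- IRQ taken; context saved, return-PC = 3 --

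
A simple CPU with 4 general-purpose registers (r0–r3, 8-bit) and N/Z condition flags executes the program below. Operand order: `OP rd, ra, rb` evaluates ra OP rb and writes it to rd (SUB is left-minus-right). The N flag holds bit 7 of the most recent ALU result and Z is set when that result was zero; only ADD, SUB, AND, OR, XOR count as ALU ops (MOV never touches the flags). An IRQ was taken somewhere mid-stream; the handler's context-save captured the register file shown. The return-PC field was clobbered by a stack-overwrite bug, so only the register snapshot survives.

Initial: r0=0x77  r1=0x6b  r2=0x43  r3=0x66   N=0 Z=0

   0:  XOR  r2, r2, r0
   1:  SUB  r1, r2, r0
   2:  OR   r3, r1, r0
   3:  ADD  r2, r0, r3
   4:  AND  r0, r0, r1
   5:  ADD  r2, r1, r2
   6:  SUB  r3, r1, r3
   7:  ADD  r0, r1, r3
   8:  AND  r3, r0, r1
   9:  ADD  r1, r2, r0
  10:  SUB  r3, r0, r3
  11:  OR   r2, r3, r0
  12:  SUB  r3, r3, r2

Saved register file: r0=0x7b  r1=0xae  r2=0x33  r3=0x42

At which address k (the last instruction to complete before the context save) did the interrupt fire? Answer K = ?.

after  0: r0=0x77 r1=0x6b r2=0x34 r3=0x66  N=0 Z=0
after  1: r0=0x77 r1=0xbd r2=0x34 r3=0x66  N=1 Z=0
after  2: r0=0x77 r1=0xbd r2=0x34 r3=0xff  N=1 Z=0
after  3: r0=0x77 r1=0xbd r2=0x76 r3=0xff  N=0 Z=0
after  4: r0=0x35 r1=0xbd r2=0x76 r3=0xff  N=0 Z=0
after  5: r0=0x35 r1=0xbd r2=0x33 r3=0xff  N=0 Z=0
after  6: r0=0x35 r1=0xbd r2=0x33 r3=0xbe  N=1 Z=0
after  7: r0=0x7b r1=0xbd r2=0x33 r3=0xbe  N=0 Z=0
after  8: r0=0x7b r1=0xbd r2=0x33 r3=0x39  N=0 Z=0
after  9: r0=0x7b r1=0xae r2=0x33 r3=0x39  N=1 Z=0
after 10: r0=0x7b r1=0xae r2=0x33 r3=0x42  N=0 Z=0
-- IRQ taken; context saved, return-PC = 11 --

K = 10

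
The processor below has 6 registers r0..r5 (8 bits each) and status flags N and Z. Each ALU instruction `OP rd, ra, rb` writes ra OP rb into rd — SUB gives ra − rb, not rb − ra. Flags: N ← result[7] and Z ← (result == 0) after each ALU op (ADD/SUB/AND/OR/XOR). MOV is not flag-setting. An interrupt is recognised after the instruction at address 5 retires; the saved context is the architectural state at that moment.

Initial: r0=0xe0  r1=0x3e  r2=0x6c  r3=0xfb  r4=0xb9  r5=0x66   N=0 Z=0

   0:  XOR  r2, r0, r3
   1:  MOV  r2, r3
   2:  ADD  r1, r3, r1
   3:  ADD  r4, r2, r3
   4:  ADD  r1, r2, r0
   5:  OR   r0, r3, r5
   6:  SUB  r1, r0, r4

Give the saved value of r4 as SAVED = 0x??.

SAVED = 0xf6

after  0: r0=0xe0 r1=0x3e r2=0x1b r3=0xfb r4=0xb9 r5=0x66  N=0 Z=0
after  1: r0=0xe0 r1=0x3e r2=0xfb r3=0xfb r4=0xb9 r5=0x66  N=0 Z=0
after  2: r0=0xe0 r1=0x39 r2=0xfb r3=0xfb r4=0xb9 r5=0x66  N=0 Z=0
after  3: r0=0xe0 r1=0x39 r2=0xfb r3=0xfb r4=0xf6 r5=0x66  N=1 Z=0
after  4: r0=0xe0 r1=0xdb r2=0xfb r3=0xfb r4=0xf6 r5=0x66  N=1 Z=0
after  5: r0=0xff r1=0xdb r2=0xfb r3=0xfb r4=0xf6 r5=0x66  N=1 Z=0
-- IRQ taken; context saved, return-PC = 6 --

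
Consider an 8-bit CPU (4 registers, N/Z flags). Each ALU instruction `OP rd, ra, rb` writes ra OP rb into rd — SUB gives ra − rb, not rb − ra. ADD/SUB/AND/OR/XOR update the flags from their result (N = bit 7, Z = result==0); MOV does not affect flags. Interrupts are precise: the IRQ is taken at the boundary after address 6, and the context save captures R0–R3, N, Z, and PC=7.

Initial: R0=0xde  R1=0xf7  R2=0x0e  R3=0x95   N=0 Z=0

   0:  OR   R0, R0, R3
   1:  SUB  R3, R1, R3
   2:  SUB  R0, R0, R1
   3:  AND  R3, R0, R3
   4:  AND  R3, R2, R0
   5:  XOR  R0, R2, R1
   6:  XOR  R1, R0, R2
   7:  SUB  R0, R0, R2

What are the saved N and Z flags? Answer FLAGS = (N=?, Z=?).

after  0: R0=0xdf R1=0xf7 R2=0x0e R3=0x95  N=1 Z=0
after  1: R0=0xdf R1=0xf7 R2=0x0e R3=0x62  N=0 Z=0
after  2: R0=0xe8 R1=0xf7 R2=0x0e R3=0x62  N=1 Z=0
after  3: R0=0xe8 R1=0xf7 R2=0x0e R3=0x60  N=0 Z=0
after  4: R0=0xe8 R1=0xf7 R2=0x0e R3=0x08  N=0 Z=0
after  5: R0=0xf9 R1=0xf7 R2=0x0e R3=0x08  N=1 Z=0
after  6: R0=0xf9 R1=0xf7 R2=0x0e R3=0x08  N=1 Z=0
-- IRQ taken; context saved, return-PC = 7 --

FLAGS = (N=1, Z=0)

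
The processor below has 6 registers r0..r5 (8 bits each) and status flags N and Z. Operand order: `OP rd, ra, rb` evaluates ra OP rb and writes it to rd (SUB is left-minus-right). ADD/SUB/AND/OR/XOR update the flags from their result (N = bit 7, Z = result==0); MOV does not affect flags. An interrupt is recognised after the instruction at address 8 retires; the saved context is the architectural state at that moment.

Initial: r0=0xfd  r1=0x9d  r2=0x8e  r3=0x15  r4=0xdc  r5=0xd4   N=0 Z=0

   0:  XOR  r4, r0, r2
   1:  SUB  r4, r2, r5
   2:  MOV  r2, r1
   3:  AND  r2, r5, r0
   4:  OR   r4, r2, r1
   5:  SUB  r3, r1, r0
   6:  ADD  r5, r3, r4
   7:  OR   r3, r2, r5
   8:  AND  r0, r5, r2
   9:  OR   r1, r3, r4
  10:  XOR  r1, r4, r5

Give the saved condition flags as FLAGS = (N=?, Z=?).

after  0: r0=0xfd r1=0x9d r2=0x8e r3=0x15 r4=0x73 r5=0xd4  N=0 Z=0
after  1: r0=0xfd r1=0x9d r2=0x8e r3=0x15 r4=0xba r5=0xd4  N=1 Z=0
after  2: r0=0xfd r1=0x9d r2=0x9d r3=0x15 r4=0xba r5=0xd4  N=1 Z=0
after  3: r0=0xfd r1=0x9d r2=0xd4 r3=0x15 r4=0xba r5=0xd4  N=1 Z=0
after  4: r0=0xfd r1=0x9d r2=0xd4 r3=0x15 r4=0xdd r5=0xd4  N=1 Z=0
after  5: r0=0xfd r1=0x9d r2=0xd4 r3=0xa0 r4=0xdd r5=0xd4  N=1 Z=0
after  6: r0=0xfd r1=0x9d r2=0xd4 r3=0xa0 r4=0xdd r5=0x7d  N=0 Z=0
after  7: r0=0xfd r1=0x9d r2=0xd4 r3=0xfd r4=0xdd r5=0x7d  N=1 Z=0
after  8: r0=0x54 r1=0x9d r2=0xd4 r3=0xfd r4=0xdd r5=0x7d  N=0 Z=0
-- IRQ taken; context saved, return-PC = 9 --

FLAGS = (N=0, Z=0)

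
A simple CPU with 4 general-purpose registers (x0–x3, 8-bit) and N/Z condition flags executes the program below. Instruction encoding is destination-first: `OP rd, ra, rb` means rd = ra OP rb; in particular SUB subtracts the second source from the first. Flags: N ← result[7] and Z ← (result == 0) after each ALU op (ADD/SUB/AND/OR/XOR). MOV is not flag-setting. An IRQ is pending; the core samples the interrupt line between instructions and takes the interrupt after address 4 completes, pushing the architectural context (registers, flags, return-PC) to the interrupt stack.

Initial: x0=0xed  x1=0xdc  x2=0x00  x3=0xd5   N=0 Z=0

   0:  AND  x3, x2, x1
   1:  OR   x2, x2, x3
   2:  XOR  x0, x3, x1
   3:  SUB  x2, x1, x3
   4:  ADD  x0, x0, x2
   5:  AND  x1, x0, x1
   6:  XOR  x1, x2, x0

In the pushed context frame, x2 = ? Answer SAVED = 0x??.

after  0: x0=0xed x1=0xdc x2=0x00 x3=0x00  N=0 Z=1
after  1: x0=0xed x1=0xdc x2=0x00 x3=0x00  N=0 Z=1
after  2: x0=0xdc x1=0xdc x2=0x00 x3=0x00  N=1 Z=0
after  3: x0=0xdc x1=0xdc x2=0xdc x3=0x00  N=1 Z=0
after  4: x0=0xb8 x1=0xdc x2=0xdc x3=0x00  N=1 Z=0
-- IRQ taken; context saved, return-PC = 5 --

SAVED = 0xdc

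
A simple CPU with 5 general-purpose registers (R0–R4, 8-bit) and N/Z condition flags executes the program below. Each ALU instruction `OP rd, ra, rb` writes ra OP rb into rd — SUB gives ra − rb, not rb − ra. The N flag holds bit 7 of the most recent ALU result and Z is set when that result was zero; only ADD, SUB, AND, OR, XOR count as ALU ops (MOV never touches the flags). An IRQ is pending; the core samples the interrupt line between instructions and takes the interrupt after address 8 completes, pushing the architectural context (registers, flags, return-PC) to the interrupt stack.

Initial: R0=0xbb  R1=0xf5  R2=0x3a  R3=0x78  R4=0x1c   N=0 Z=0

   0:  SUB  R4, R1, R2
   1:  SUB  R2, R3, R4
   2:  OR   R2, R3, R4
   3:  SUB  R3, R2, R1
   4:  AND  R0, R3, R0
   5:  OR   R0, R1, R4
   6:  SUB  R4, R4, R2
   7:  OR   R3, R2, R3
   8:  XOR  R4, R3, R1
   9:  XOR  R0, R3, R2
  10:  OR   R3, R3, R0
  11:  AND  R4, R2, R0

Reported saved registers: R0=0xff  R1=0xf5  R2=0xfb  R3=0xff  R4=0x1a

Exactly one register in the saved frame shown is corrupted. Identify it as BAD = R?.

after  0: R0=0xbb R1=0xf5 R2=0x3a R3=0x78 R4=0xbb  N=1 Z=0
after  1: R0=0xbb R1=0xf5 R2=0xbd R3=0x78 R4=0xbb  N=1 Z=0
after  2: R0=0xbb R1=0xf5 R2=0xfb R3=0x78 R4=0xbb  N=1 Z=0
after  3: R0=0xbb R1=0xf5 R2=0xfb R3=0x06 R4=0xbb  N=0 Z=0
after  4: R0=0x02 R1=0xf5 R2=0xfb R3=0x06 R4=0xbb  N=0 Z=0
after  5: R0=0xff R1=0xf5 R2=0xfb R3=0x06 R4=0xbb  N=1 Z=0
after  6: R0=0xff R1=0xf5 R2=0xfb R3=0x06 R4=0xc0  N=1 Z=0
after  7: R0=0xff R1=0xf5 R2=0xfb R3=0xff R4=0xc0  N=1 Z=0
after  8: R0=0xff R1=0xf5 R2=0xfb R3=0xff R4=0x0a  N=0 Z=0
-- IRQ taken; context saved, return-PC = 9 --
mismatch: R4: reported 0x1a vs actual 0x0a

BAD = R4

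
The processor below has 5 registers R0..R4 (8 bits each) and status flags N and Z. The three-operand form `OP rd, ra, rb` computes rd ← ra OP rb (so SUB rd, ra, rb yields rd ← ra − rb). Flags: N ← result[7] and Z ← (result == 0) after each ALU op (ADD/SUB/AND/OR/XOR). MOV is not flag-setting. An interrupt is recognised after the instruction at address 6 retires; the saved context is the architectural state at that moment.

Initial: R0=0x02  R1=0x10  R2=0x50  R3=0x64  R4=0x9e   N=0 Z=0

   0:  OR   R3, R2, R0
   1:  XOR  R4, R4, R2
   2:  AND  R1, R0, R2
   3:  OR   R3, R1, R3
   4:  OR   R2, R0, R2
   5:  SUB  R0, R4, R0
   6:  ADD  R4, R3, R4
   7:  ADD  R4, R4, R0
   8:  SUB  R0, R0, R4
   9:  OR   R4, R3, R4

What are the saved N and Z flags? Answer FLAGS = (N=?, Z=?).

FLAGS = (N=0, Z=0)

after  0: R0=0x02 R1=0x10 R2=0x50 R3=0x52 R4=0x9e  N=0 Z=0
after  1: R0=0x02 R1=0x10 R2=0x50 R3=0x52 R4=0xce  N=1 Z=0
after  2: R0=0x02 R1=0x00 R2=0x50 R3=0x52 R4=0xce  N=0 Z=1
after  3: R0=0x02 R1=0x00 R2=0x50 R3=0x52 R4=0xce  N=0 Z=0
after  4: R0=0x02 R1=0x00 R2=0x52 R3=0x52 R4=0xce  N=0 Z=0
after  5: R0=0xcc R1=0x00 R2=0x52 R3=0x52 R4=0xce  N=1 Z=0
after  6: R0=0xcc R1=0x00 R2=0x52 R3=0x52 R4=0x20  N=0 Z=0
-- IRQ taken; context saved, return-PC = 7 --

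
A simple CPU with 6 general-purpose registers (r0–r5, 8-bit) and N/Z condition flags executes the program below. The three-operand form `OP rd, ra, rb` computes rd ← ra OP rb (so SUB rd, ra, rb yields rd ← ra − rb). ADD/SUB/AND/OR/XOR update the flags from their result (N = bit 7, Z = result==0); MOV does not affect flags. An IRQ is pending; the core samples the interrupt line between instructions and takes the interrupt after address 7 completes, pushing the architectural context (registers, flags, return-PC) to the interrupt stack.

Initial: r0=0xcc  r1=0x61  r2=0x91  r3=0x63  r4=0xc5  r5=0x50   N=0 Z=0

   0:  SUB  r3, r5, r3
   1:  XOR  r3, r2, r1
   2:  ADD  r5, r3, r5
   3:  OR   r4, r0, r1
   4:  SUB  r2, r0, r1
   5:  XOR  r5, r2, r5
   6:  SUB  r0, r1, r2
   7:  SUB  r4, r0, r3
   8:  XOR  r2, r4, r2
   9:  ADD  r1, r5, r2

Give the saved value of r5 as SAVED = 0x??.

SAVED = 0x2b

after  0: r0=0xcc r1=0x61 r2=0x91 r3=0xed r4=0xc5 r5=0x50  N=1 Z=0
after  1: r0=0xcc r1=0x61 r2=0x91 r3=0xf0 r4=0xc5 r5=0x50  N=1 Z=0
after  2: r0=0xcc r1=0x61 r2=0x91 r3=0xf0 r4=0xc5 r5=0x40  N=0 Z=0
after  3: r0=0xcc r1=0x61 r2=0x91 r3=0xf0 r4=0xed r5=0x40  N=1 Z=0
after  4: r0=0xcc r1=0x61 r2=0x6b r3=0xf0 r4=0xed r5=0x40  N=0 Z=0
after  5: r0=0xcc r1=0x61 r2=0x6b r3=0xf0 r4=0xed r5=0x2b  N=0 Z=0
after  6: r0=0xf6 r1=0x61 r2=0x6b r3=0xf0 r4=0xed r5=0x2b  N=1 Z=0
after  7: r0=0xf6 r1=0x61 r2=0x6b r3=0xf0 r4=0x06 r5=0x2b  N=0 Z=0
-- IRQ taken; context saved, return-PC = 8 --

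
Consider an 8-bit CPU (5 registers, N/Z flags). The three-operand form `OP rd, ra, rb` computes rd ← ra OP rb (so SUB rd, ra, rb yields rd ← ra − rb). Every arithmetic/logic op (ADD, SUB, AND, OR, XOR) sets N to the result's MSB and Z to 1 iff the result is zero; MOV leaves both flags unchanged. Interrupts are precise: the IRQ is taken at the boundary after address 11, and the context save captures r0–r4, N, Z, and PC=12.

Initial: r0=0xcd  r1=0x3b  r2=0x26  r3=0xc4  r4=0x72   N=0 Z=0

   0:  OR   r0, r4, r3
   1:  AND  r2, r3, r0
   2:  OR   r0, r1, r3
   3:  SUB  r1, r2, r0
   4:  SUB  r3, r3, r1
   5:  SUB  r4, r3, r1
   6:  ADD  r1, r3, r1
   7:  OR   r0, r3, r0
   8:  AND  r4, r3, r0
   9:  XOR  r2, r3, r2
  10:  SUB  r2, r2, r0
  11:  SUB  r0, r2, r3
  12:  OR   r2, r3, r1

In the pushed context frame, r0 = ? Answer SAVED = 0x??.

after  0: r0=0xf6 r1=0x3b r2=0x26 r3=0xc4 r4=0x72  N=1 Z=0
after  1: r0=0xf6 r1=0x3b r2=0xc4 r3=0xc4 r4=0x72  N=1 Z=0
after  2: r0=0xff r1=0x3b r2=0xc4 r3=0xc4 r4=0x72  N=1 Z=0
after  3: r0=0xff r1=0xc5 r2=0xc4 r3=0xc4 r4=0x72  N=1 Z=0
after  4: r0=0xff r1=0xc5 r2=0xc4 r3=0xff r4=0x72  N=1 Z=0
after  5: r0=0xff r1=0xc5 r2=0xc4 r3=0xff r4=0x3a  N=0 Z=0
after  6: r0=0xff r1=0xc4 r2=0xc4 r3=0xff r4=0x3a  N=1 Z=0
after  7: r0=0xff r1=0xc4 r2=0xc4 r3=0xff r4=0x3a  N=1 Z=0
after  8: r0=0xff r1=0xc4 r2=0xc4 r3=0xff r4=0xff  N=1 Z=0
after  9: r0=0xff r1=0xc4 r2=0x3b r3=0xff r4=0xff  N=0 Z=0
after 10: r0=0xff r1=0xc4 r2=0x3c r3=0xff r4=0xff  N=0 Z=0
after 11: r0=0x3d r1=0xc4 r2=0x3c r3=0xff r4=0xff  N=0 Z=0
-- IRQ taken; context saved, return-PC = 12 --

SAVED = 0x3d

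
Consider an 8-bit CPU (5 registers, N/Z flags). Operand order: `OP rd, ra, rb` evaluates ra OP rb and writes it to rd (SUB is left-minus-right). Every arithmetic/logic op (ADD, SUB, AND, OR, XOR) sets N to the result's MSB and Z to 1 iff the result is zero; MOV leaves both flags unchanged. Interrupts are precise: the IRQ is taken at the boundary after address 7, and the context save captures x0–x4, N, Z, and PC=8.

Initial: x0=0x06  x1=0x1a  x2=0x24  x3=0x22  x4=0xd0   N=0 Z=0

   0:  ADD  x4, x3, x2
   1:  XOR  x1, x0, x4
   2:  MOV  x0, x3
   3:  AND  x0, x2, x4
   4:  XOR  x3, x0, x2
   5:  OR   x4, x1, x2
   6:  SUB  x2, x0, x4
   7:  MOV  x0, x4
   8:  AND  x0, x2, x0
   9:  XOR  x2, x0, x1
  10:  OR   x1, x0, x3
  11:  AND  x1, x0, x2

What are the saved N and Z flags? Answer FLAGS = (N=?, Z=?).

FLAGS = (N=1, Z=0)

after  0: x0=0x06 x1=0x1a x2=0x24 x3=0x22 x4=0x46  N=0 Z=0
after  1: x0=0x06 x1=0x40 x2=0x24 x3=0x22 x4=0x46  N=0 Z=0
after  2: x0=0x22 x1=0x40 x2=0x24 x3=0x22 x4=0x46  N=0 Z=0
after  3: x0=0x04 x1=0x40 x2=0x24 x3=0x22 x4=0x46  N=0 Z=0
after  4: x0=0x04 x1=0x40 x2=0x24 x3=0x20 x4=0x46  N=0 Z=0
after  5: x0=0x04 x1=0x40 x2=0x24 x3=0x20 x4=0x64  N=0 Z=0
after  6: x0=0x04 x1=0x40 x2=0xa0 x3=0x20 x4=0x64  N=1 Z=0
after  7: x0=0x64 x1=0x40 x2=0xa0 x3=0x20 x4=0x64  N=1 Z=0
-- IRQ taken; context saved, return-PC = 8 --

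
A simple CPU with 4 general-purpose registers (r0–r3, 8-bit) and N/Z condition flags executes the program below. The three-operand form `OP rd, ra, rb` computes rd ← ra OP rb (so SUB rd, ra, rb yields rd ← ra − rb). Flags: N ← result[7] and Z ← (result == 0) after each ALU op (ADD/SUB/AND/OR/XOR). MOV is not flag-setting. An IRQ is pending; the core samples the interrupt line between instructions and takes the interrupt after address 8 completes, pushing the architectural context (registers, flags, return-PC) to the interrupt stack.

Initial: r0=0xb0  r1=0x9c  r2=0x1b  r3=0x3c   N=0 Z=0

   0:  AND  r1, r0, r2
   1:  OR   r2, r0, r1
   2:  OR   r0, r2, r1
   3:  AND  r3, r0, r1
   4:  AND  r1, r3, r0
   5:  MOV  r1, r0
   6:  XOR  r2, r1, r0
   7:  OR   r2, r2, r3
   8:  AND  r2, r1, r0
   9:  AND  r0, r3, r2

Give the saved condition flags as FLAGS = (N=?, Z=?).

after  0: r0=0xb0 r1=0x10 r2=0x1b r3=0x3c  N=0 Z=0
after  1: r0=0xb0 r1=0x10 r2=0xb0 r3=0x3c  N=1 Z=0
after  2: r0=0xb0 r1=0x10 r2=0xb0 r3=0x3c  N=1 Z=0
after  3: r0=0xb0 r1=0x10 r2=0xb0 r3=0x10  N=0 Z=0
after  4: r0=0xb0 r1=0x10 r2=0xb0 r3=0x10  N=0 Z=0
after  5: r0=0xb0 r1=0xb0 r2=0xb0 r3=0x10  N=0 Z=0
after  6: r0=0xb0 r1=0xb0 r2=0x00 r3=0x10  N=0 Z=1
after  7: r0=0xb0 r1=0xb0 r2=0x10 r3=0x10  N=0 Z=0
after  8: r0=0xb0 r1=0xb0 r2=0xb0 r3=0x10  N=1 Z=0
-- IRQ taken; context saved, return-PC = 9 --

FLAGS = (N=1, Z=0)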